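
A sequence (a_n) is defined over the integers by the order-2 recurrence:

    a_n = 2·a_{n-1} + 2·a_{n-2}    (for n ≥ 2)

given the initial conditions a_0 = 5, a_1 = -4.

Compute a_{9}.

a_2 = 2·-4 + 2·5 = 2
a_3 = 2·2 + 2·-4 = -4
a_4 = 2·-4 + 2·2 = -4
a_5 = 2·-4 + 2·-4 = -16
a_6 = 2·-16 + 2·-4 = -40
a_7 = 2·-40 + 2·-16 = -112
a_8 = 2·-112 + 2·-40 = -304
a_9 = 2·-304 + 2·-112 = -832

-832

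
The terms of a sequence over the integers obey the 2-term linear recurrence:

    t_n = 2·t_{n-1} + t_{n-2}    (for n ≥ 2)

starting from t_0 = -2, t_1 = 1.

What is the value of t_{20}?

2744210

t_2 = 2·1 + 1·-2 = 0
t_3 = 2·0 + 1·1 = 1
t_4 = 2·1 + 1·0 = 2
t_5 = 2·2 + 1·1 = 5
t_6 = 2·5 + 1·2 = 12
t_7 = 2·12 + 1·5 = 29
t_8 = 2·29 + 1·12 = 70
t_9 = 2·70 + 1·29 = 169
t_10 = 2·169 + 1·70 = 408
t_11 = 2·408 + 1·169 = 985
t_12 = 2·985 + 1·408 = 2378
t_13 = 2·2378 + 1·985 = 5741
t_14 = 2·5741 + 1·2378 = 13860
t_15 = 2·13860 + 1·5741 = 33461
t_16 = 2·33461 + 1·13860 = 80782
t_17 = 2·80782 + 1·33461 = 195025
t_18 = 2·195025 + 1·80782 = 470832
t_19 = 2·470832 + 1·195025 = 1136689
t_20 = 2·1136689 + 1·470832 = 2744210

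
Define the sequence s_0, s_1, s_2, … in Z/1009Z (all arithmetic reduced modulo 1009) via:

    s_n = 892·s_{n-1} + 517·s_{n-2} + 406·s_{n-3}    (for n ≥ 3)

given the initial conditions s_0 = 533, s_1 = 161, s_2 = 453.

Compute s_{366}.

695

s_3 = 892·453 + 517·161 + 406·533 = 438
s_4 = 892·438 + 517·453 + 406·161 = 107
s_5 = 892·107 + 517·438 + 406·453 = 299
s_6 = 892·299 + 517·107 + 406·438 = 400
s_7 = 892·400 + 517·299 + 406·107 = 884
s_8 = 892·884 + 517·400 + 406·299 = 768
Continuing the recurrence:
  s_9 = 856;  s_10 = 967;  s_11 = 506;  s_12 = 244;  s_13 = 76;  s_14 = 821
  s_15 = 930;  s_16 = 416;  s_17 = 642;  s_18 = 930;  s_19 = 508;  s_20 = 951
  s_21 = 233;  s_22 = 678;  s_23 = 434;  s_24 = 836;  s_25 = 252;  s_26 = 775
  s_27 = 650;  s_28 = 130;  s_29 = 829;  s_30 = 29;  s_31 = 723;  s_32 = 600
  s_33 = 557;  s_34 = 772;  s_35 = 312;  s_36 = 515;  s_37 = 791;  s_38 = 707
  s_39 = 548;  s_40 = 1005;  s_41 = 741;  s_42 = 535;  s_43 = 34;  s_44 = 351
  s_45 = 1002;  s_46 = 344;  s_47 = 766;  s_48 = 628;  s_49 = 88;  s_50 = 805
  s_51 = 443;  s_52 = 518;  s_53 = 845;  s_54 = 694;  s_55 = 935;  s_56 = 190
  s_57 = 305;  s_58 = 213;  s_59 = 32;  s_60 = 155;  s_61 = 131;  s_62 = 107
  s_63 = 85;  s_64 = 687;  s_65 = 954;  s_66 = 596;  s_67 = 144;  s_68 = 560
  s_69 = 672;  s_70 = 966;  s_71 = 649;  s_72 = 111;  s_73 = 370;  s_74 = 116
  s_75 = 804;  s_76 = 89;  s_77 = 319;  s_78 = 126;  s_79 = 659;  s_80 = 509
  s_81 = 345;  s_82 = 977;  s_83 = 298;  s_84 = 877;  s_85 = 123;  s_86 = 11
  s_87 = 640;  s_88 = 925;  s_89 = 96;  s_90 = 353;  s_91 = 461;  s_92 = 46
  s_93 = 925;  s_94 = 814;  s_95 = 81;  s_96 = 900;  s_97 = 685;  s_98 = 315
  s_99 = 606;  s_100 = 769;  s_101 = 87;  s_102 = 787;  s_103 = 756;  s_104 = 599
  s_105 = 585;  s_106 = 287;  s_107 = 497;  s_108 = 824;  s_109 = 597;  s_110 = 973
  s_111 = 636;  s_112 = 26;  s_113 = 382;  s_114 = 948;  s_115 = 270;  s_116 = 146
  s_117 = 878;  s_118 = 647;  s_119 = 606;  s_120 = 539;  s_121 = 349;  s_122 = 555
  s_123 = 353;  s_124 = 881;  s_125 = 36;  s_126 = 282;  s_127 = 244;  s_128 = 692
  s_129 = 254;  s_130 = 303;  s_131 = 462;  s_132 = 894;  s_133 = 988;  s_134 = 413
  s_135 = 77;  s_136 = 240;  s_137 = 814;  s_138 = 573;  s_139 = 214;  s_140 = 323
  s_141 = 767;  s_142 = 678;  s_143 = 355;  s_144 = 867;  s_145 = 178;  s_146 = 449
  s_147 = 3;  s_148 = 341;  s_149 = 670;  s_150 = 243;  s_151 = 337;  s_152 = 27
  s_153 = 325;  s_154 = 757;  s_155 = 617;  s_156 = 107;  s_157 = 340;  s_158 = 674
  s_159 = 113;  s_160 = 56;  s_161 = 615;  s_162 = 857;  s_163 = 280;  s_164 = 113
  s_165 = 206;  s_166 = 685;  s_167 = 596;  s_168 = 773;  s_169 = 382;  s_170 = 604
  s_171 = 740;  s_172 = 387;  s_173 = 332;  s_174 = 562;  s_175 = 672;  s_176 = 635
  s_177 = 837;  s_178 = 716;  s_179 = 358;  s_180 = 150;  s_181 = 146;  s_182 = 989
  s_183 = 489;  s_184 = 804;  s_185 = 284;  s_186 = 799;  s_187 = 385;  s_188 = 31
  s_189 = 177;  s_190 = 278;  s_191 = 939;  s_192 = 789;  s_193 = 509;  s_194 = 87
  s_195 = 196;  s_196 = 667;  s_197 = 93;  s_198 = 853;  s_199 = 129;  s_200 = 535
  s_201 = 293;  s_202 = 60;  s_203 = 449;  s_204 = 581;  s_205 = 842;  s_206 = 737
  s_207 = 760;  s_208 = 309;  s_209 = 139;  s_210 = 18;  s_211 = 474;  s_212 = 192
  s_213 = 859;  s_214 = 504;  s_215 = 965;  s_216 = 998;  s_217 = 534;  s_218 = 745
  s_219 = 809;  s_220 = 798;  s_221 = 768;  s_222 = 359;  s_223 = 993;  s_224 = 837
  s_225 = 202;  s_226 = 8;  s_227 = 369;  s_228 = 597;  s_229 = 65;  s_230 = 844
  s_231 = 664;  s_232 = 621;  s_233 = 832;  s_234 = 905;  s_235 = 246;  s_236 = 974
  s_237 = 261;  s_238 = 794;  s_239 = 586;  s_240 = 915;  s_241 = 654;  s_242 = 801
  s_243 = 401;  s_244 = 81;  s_245 = 384;  s_246 = 333;  s_247 = 743;  s_248 = 992
  s_249 = 674;  s_250 = 103;  s_251 = 571;  s_252 = 775;  s_253 = 154;  s_254 = 2
  s_255 = 524;  s_256 = 232;  s_257 = 398;  s_258 = 575;  s_259 = 613;  s_260 = 695
  s_261 = 880;  s_262 = 733;  s_263 = 564;  s_264 = 277;  s_265 = 818;  s_266 = 21
  s_267 = 159;  s_268 = 473;  s_269 = 73;  s_270 = 881;  s_271 = 577;  s_272 = 889
  s_273 = 59;  s_274 = 852;  s_275 = 152;  s_276 = 676;  s_277 = 326;  s_278 = 741
  s_279 = 124;  s_280 = 481;  s_281 = 932;  s_282 = 285;  s_283 = 43;  s_284 = 62
  s_285 = 526;  s_286 = 78;  s_287 = 423;  s_288 = 573;  s_289 = 689;  s_290 = 919
  s_291 = 35;  s_292 = 66;  s_293 = 67;  s_294 = 133;  s_295 = 469;  s_296 = 730
  s_297 = 180;  s_298 = 895;  s_299 = 187;  s_300 = 335;  s_301 = 101;  s_302 = 185
  s_303 = 97;  s_304 = 186;  s_305 = 579;  s_306 = 198;  s_307 = 561;  s_308 = 382
  s_309 = 833;  s_310 = 883;  s_311 = 140;  s_312 = 390;  s_313 = 819;  s_314 = 198
  s_315 = 620;  s_316 = 109;  s_317 = 719;  s_318 = 961;  s_319 = 840;  s_320 = 315
  s_321 = 571;  s_322 = 191;  s_323 = 177;  s_324 = 101;  s_325 = 843;  s_326 = 223
  s_327 = 732;  s_328 = 593;  s_329 = 37;  s_330 = 98;  s_331 = 207;  s_332 = 100
  s_333 = 910;  s_334 = 11;  s_335 = 238;  s_336 = 205;  s_337 = 609;  s_338 = 190
  s_339 = 505;  s_340 = 852;  s_341 = 417;  s_342 = 406;  s_343 = 418;  s_344 = 355
  s_345 = 383;  s_346 = 687;  s_347 = 431;  s_348 = 146;  s_349 = 347;  s_350 = 1006
  s_351 = 902;  s_352 = 500;  s_353 = 998;  s_354 = 419;  s_355 = 976;  s_356 = 92
  s_357 = 20;  s_358 = 547;  s_359 = 846;  s_360 = 227;  s_361 = 262;  s_362 = 347
  s_363 = 352;  s_364 = 409
s_365 = 892·409 + 517·352 + 406·347 = 565
s_366 = 892·565 + 517·409 + 406·352 = 695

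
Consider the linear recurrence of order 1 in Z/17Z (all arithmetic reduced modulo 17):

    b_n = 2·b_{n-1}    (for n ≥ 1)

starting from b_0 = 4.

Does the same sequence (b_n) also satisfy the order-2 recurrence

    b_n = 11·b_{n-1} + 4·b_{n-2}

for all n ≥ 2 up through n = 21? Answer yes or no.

no

Terms b_0..b_21: 4, 8, 16, 15, 13, 9, 1, 2, 4, 8, 16, 15, 13, 9, 1, 2, 4, 8, 16, 15, 13, 9
n=2: candidate gives 2, actual b_2 = 16 ✗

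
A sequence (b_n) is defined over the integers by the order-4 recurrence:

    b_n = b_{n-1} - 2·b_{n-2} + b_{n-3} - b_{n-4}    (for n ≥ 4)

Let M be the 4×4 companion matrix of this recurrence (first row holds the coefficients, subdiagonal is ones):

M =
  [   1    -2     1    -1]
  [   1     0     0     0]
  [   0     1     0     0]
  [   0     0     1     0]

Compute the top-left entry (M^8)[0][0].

-1

(M^8)[0][0] is the top entry after applying M 8 times to the unit state (1, 0, 0, 0). Equivalently it is h_{11} for the auxiliary sequence (h_n) obeying the same recurrence with h_3 = 1 and h_i = 0 for 0 ≤ i < 3:
h_4 = 1·1 + -2·0 + 1·0 + -1·0 = 1
h_5 = 1·1 + -2·1 + 1·0 + -1·0 = -1
h_6 = 1·-1 + -2·1 + 1·1 + -1·0 = -2
h_7 = 1·-2 + -2·-1 + 1·1 + -1·1 = 0
h_8 = 1·0 + -2·-2 + 1·-1 + -1·1 = 2
h_9 = 1·2 + -2·0 + 1·-2 + -1·-1 = 1
h_10 = 1·1 + -2·2 + 1·0 + -1·-2 = -1
h_11 = 1·-1 + -2·1 + 1·2 + -1·0 = -1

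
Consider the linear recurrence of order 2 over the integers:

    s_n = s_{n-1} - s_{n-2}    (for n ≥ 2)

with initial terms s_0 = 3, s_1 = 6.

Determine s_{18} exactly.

3

s_2 = 1·6 + -1·3 = 3
s_3 = 1·3 + -1·6 = -3
s_4 = 1·-3 + -1·3 = -6
s_5 = 1·-6 + -1·-3 = -3
s_6 = 1·-3 + -1·-6 = 3
s_7 = 1·3 + -1·-3 = 6
(s_6, s_7) = (3, 6) = (s_0, s_1), so the sequence has period 6.
18 ≡ 0 (mod 6), hence s_18 = s_0 = 3.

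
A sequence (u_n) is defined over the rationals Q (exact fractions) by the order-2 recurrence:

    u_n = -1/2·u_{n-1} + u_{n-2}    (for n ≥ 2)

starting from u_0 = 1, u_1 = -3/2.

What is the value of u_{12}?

88271/4096

u_2 = -1/2·-3/2 + 1·1 = 7/4
u_3 = -1/2·7/4 + 1·-3/2 = -19/8
u_4 = -1/2·-19/8 + 1·7/4 = 47/16
u_5 = -1/2·47/16 + 1·-19/8 = -123/32
u_6 = -1/2·-123/32 + 1·47/16 = 311/64
u_7 = -1/2·311/64 + 1·-123/32 = -803/128
u_8 = -1/2·-803/128 + 1·311/64 = 2047/256
u_9 = -1/2·2047/256 + 1·-803/128 = -5259/512
u_10 = -1/2·-5259/512 + 1·2047/256 = 13447/1024
u_11 = -1/2·13447/1024 + 1·-5259/512 = -34483/2048
u_12 = -1/2·-34483/2048 + 1·13447/1024 = 88271/4096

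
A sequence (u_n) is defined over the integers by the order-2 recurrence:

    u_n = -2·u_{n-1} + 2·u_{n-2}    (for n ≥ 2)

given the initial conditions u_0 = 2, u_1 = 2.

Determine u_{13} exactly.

u_2 = -2·2 + 2·2 = 0
u_3 = -2·0 + 2·2 = 4
u_4 = -2·4 + 2·0 = -8
u_5 = -2·-8 + 2·4 = 24
u_6 = -2·24 + 2·-8 = -64
u_7 = -2·-64 + 2·24 = 176
u_8 = -2·176 + 2·-64 = -480
u_9 = -2·-480 + 2·176 = 1312
u_10 = -2·1312 + 2·-480 = -3584
u_11 = -2·-3584 + 2·1312 = 9792
u_12 = -2·9792 + 2·-3584 = -26752
u_13 = -2·-26752 + 2·9792 = 73088

73088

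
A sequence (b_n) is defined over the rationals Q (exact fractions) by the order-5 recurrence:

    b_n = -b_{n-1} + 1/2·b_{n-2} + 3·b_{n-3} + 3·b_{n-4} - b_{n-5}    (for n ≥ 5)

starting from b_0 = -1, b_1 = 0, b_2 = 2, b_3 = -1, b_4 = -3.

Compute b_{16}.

b_5 = -1·-3 + 1/2·-1 + 3·2 + 3·0 + -1·-1 = 19/2
b_6 = -1·19/2 + 1/2·-3 + 3·-1 + 3·2 + -1·0 = -8
b_7 = -1·-8 + 1/2·19/2 + 3·-3 + 3·-1 + -1·2 = -5/4
b_8 = -1·-5/4 + 1/2·-8 + 3·19/2 + 3·-3 + -1·-1 = 71/4
b_9 = -1·71/4 + 1/2·-5/4 + 3·-8 + 3·19/2 + -1·-3 = -87/8
b_10 = -1·-87/8 + 1/2·71/4 + 3·-5/4 + 3·-8 + -1·19/2 = -35/2
b_11 = -1·-35/2 + 1/2·-87/8 + 3·71/4 + 3·-5/4 + -1·-8 = 1113/16
b_12 = -1·1113/16 + 1/2·-35/2 + 3·-87/8 + 3·71/4 + -1·-5/4 = -903/16
b_13 = -1·-903/16 + 1/2·1113/16 + 3·-35/2 + 3·-87/8 + -1·71/4 = -373/32
b_14 = -1·-373/32 + 1/2·-903/16 + 3·1113/16 + 3·-35/2 + -1·-87/8 = 301/2
b_15 = -1·301/2 + 1/2·-373/32 + 3·-903/16 + 3·1113/16 + -1·-35/2 = -6365/64
b_16 = -1·-6365/64 + 1/2·301/2 + 3·-373/32 + 3·-903/16 + -1·1113/16 = -6345/64

-6345/64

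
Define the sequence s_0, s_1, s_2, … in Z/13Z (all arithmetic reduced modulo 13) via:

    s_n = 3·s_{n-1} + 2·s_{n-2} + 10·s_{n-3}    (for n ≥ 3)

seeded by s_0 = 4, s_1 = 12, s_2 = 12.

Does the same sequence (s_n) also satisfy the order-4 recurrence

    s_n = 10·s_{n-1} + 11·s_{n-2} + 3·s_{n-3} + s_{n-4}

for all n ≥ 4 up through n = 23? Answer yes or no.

Terms s_0..s_23: 4, 12, 12, 9, 2, 1, 6, 1, 12, 7, 3, 0, 11, 11, 3, 11, 6, 5, 7, 0, 12, 2, 4, 6
n=4: candidate gives 2, actual s_4 = 2 ✓
n=5: candidate gives 11, actual s_5 = 1 ✗

no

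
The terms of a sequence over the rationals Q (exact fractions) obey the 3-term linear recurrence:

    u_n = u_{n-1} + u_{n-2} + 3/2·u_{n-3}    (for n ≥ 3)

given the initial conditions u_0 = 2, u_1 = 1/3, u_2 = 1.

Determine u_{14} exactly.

u_3 = 1·1 + 1·1/3 + 3/2·2 = 13/3
u_4 = 1·13/3 + 1·1 + 3/2·1/3 = 35/6
u_5 = 1·35/6 + 1·13/3 + 3/2·1 = 35/3
u_6 = 1·35/3 + 1·35/6 + 3/2·13/3 = 24
u_7 = 1·24 + 1·35/3 + 3/2·35/6 = 533/12
u_8 = 1·533/12 + 1·24 + 3/2·35/3 = 1031/12
u_9 = 1·1031/12 + 1·533/12 + 3/2·24 = 499/3
u_10 = 1·499/3 + 1·1031/12 + 3/2·533/12 = 2551/8
u_11 = 1·2551/8 + 1·499/3 + 3/2·1031/12 = 7369/12
u_12 = 1·7369/12 + 1·2551/8 + 3/2·499/3 = 28379/24
u_13 = 1·28379/24 + 1·7369/12 + 3/2·2551/8 = 109193/48
u_14 = 1·109193/48 + 1·28379/24 + 3/2·7369/12 = 70055/16

70055/16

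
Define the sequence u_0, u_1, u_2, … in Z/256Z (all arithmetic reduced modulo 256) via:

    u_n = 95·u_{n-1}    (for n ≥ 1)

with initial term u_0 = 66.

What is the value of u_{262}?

194

u_1 = 95·66 = 126
u_2 = 95·126 = 194
u_3 = 95·194 = 254
u_4 = 95·254 = 66
(u_4) = (66) = (u_0), so the sequence has period 4.
262 ≡ 2 (mod 4), hence u_262 = u_2 = 194.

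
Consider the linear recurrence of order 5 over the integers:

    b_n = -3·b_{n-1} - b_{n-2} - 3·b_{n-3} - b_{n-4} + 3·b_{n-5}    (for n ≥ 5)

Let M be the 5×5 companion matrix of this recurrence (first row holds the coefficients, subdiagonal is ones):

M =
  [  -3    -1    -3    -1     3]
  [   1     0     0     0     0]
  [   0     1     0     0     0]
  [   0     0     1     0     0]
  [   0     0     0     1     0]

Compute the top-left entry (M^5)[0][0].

-210

(M^5)[0][0] is the top entry after applying M 5 times to the unit state (1, 0, 0, 0, 0). Equivalently it is h_{9} for the auxiliary sequence (h_n) obeying the same recurrence with h_4 = 1 and h_i = 0 for 0 ≤ i < 4:
h_5 = -3·1 + -1·0 + -3·0 + -1·0 + 3·0 = -3
h_6 = -3·-3 + -1·1 + -3·0 + -1·0 + 3·0 = 8
h_7 = -3·8 + -1·-3 + -3·1 + -1·0 + 3·0 = -24
h_8 = -3·-24 + -1·8 + -3·-3 + -1·1 + 3·0 = 72
h_9 = -3·72 + -1·-24 + -3·8 + -1·-3 + 3·1 = -210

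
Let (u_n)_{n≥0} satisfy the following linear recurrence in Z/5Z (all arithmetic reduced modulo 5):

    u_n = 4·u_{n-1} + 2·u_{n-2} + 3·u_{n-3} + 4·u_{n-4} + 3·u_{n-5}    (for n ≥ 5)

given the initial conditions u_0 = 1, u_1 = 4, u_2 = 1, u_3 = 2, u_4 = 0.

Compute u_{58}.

2

u_5 = 4·0 + 2·2 + 3·1 + 4·4 + 3·1 = 1
u_6 = 4·1 + 2·0 + 3·2 + 4·1 + 3·4 = 1
u_7 = 4·1 + 2·1 + 3·0 + 4·2 + 3·1 = 2
u_8 = 4·2 + 2·1 + 3·1 + 4·0 + 3·2 = 4
u_9 = 4·4 + 2·2 + 3·1 + 4·1 + 3·0 = 2
u_10 = 4·2 + 2·4 + 3·2 + 4·1 + 3·1 = 4
u_11 = 4·4 + 2·2 + 3·4 + 4·2 + 3·1 = 3
u_12 = 4·3 + 2·4 + 3·2 + 4·4 + 3·2 = 3
u_13 = 4·3 + 2·3 + 3·4 + 4·2 + 3·4 = 0
u_14 = 4·0 + 2·3 + 3·3 + 4·4 + 3·2 = 2
u_15 = 4·2 + 2·0 + 3·3 + 4·3 + 3·4 = 1
u_16 = 4·1 + 2·2 + 3·0 + 4·3 + 3·3 = 4
u_17 = 4·4 + 2·1 + 3·2 + 4·0 + 3·3 = 3
u_18 = 4·3 + 2·4 + 3·1 + 4·2 + 3·0 = 1
u_19 = 4·1 + 2·3 + 3·4 + 4·1 + 3·2 = 2
u_20 = 4·2 + 2·1 + 3·3 + 4·4 + 3·1 = 3
u_21 = 4·3 + 2·2 + 3·1 + 4·3 + 3·4 = 3
u_22 = 4·3 + 2·3 + 3·2 + 4·1 + 3·3 = 2
u_23 = 4·2 + 2·3 + 3·3 + 4·2 + 3·1 = 4
u_24 = 4·4 + 2·2 + 3·3 + 4·3 + 3·2 = 2
u_25 = 4·2 + 2·4 + 3·2 + 4·3 + 3·3 = 3
u_26 = 4·3 + 2·2 + 3·4 + 4·2 + 3·3 = 0
u_27 = 4·0 + 2·3 + 3·2 + 4·4 + 3·2 = 4
u_28 = 4·4 + 2·0 + 3·3 + 4·2 + 3·4 = 0
u_29 = 4·0 + 2·4 + 3·0 + 4·3 + 3·2 = 1
u_30 = 4·1 + 2·0 + 3·4 + 4·0 + 3·3 = 0
u_31 = 4·0 + 2·1 + 3·0 + 4·4 + 3·0 = 3
u_32 = 4·3 + 2·0 + 3·1 + 4·0 + 3·4 = 2
u_33 = 4·2 + 2·3 + 3·0 + 4·1 + 3·0 = 3
u_34 = 4·3 + 2·2 + 3·3 + 4·0 + 3·1 = 3
u_35 = 4·3 + 2·3 + 3·2 + 4·3 + 3·0 = 1
u_36 = 4·1 + 2·3 + 3·3 + 4·2 + 3·3 = 1
u_37 = 4·1 + 2·1 + 3·3 + 4·3 + 3·2 = 3
u_38 = 4·3 + 2·1 + 3·1 + 4·3 + 3·3 = 3
u_39 = 4·3 + 2·3 + 3·1 + 4·1 + 3·3 = 4
u_40 = 4·4 + 2·3 + 3·3 + 4·1 + 3·1 = 3
u_41 = 4·3 + 2·4 + 3·3 + 4·3 + 3·1 = 4
u_42 = 4·4 + 2·3 + 3·4 + 4·3 + 3·3 = 0
u_43 = 4·0 + 2·4 + 3·3 + 4·4 + 3·3 = 2
u_44 = 4·2 + 2·0 + 3·4 + 4·3 + 3·4 = 4
u_45 = 4·4 + 2·2 + 3·0 + 4·4 + 3·3 = 0
u_46 = 4·0 + 2·4 + 3·2 + 4·0 + 3·4 = 1
u_47 = 4·1 + 2·0 + 3·4 + 4·2 + 3·0 = 4
u_48 = 4·4 + 2·1 + 3·0 + 4·4 + 3·2 = 0
u_49 = 4·0 + 2·4 + 3·1 + 4·0 + 3·4 = 3
u_50 = 4·3 + 2·0 + 3·4 + 4·1 + 3·0 = 3
u_51 = 4·3 + 2·3 + 3·0 + 4·4 + 3·1 = 2
u_52 = 4·2 + 2·3 + 3·3 + 4·0 + 3·4 = 0
u_53 = 4·0 + 2·2 + 3·3 + 4·3 + 3·0 = 0
u_54 = 4·0 + 2·0 + 3·2 + 4·3 + 3·3 = 2
u_55 = 4·2 + 2·0 + 3·0 + 4·2 + 3·3 = 0
u_56 = 4·0 + 2·2 + 3·0 + 4·0 + 3·2 = 0
u_57 = 4·0 + 2·0 + 3·2 + 4·0 + 3·0 = 1
u_58 = 4·1 + 2·0 + 3·0 + 4·2 + 3·0 = 2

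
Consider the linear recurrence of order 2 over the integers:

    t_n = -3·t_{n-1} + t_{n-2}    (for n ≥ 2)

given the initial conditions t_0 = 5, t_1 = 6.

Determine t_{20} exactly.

-29681157577

t_2 = -3·6 + 1·5 = -13
t_3 = -3·-13 + 1·6 = 45
t_4 = -3·45 + 1·-13 = -148
t_5 = -3·-148 + 1·45 = 489
t_6 = -3·489 + 1·-148 = -1615
t_7 = -3·-1615 + 1·489 = 5334
t_8 = -3·5334 + 1·-1615 = -17617
t_9 = -3·-17617 + 1·5334 = 58185
t_10 = -3·58185 + 1·-17617 = -192172
t_11 = -3·-192172 + 1·58185 = 634701
t_12 = -3·634701 + 1·-192172 = -2096275
t_13 = -3·-2096275 + 1·634701 = 6923526
t_14 = -3·6923526 + 1·-2096275 = -22866853
t_15 = -3·-22866853 + 1·6923526 = 75524085
t_16 = -3·75524085 + 1·-22866853 = -249439108
t_17 = -3·-249439108 + 1·75524085 = 823841409
t_18 = -3·823841409 + 1·-249439108 = -2720963335
t_19 = -3·-2720963335 + 1·823841409 = 8986731414
t_20 = -3·8986731414 + 1·-2720963335 = -29681157577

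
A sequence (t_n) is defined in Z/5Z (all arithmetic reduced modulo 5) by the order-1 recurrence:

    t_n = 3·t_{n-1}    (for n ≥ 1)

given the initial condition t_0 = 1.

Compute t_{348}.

1

t_1 = 3·1 = 3
t_2 = 3·3 = 4
t_3 = 3·4 = 2
t_4 = 3·2 = 1
(t_4) = (1) = (t_0), so the sequence has period 4.
348 ≡ 0 (mod 4), hence t_348 = t_0 = 1.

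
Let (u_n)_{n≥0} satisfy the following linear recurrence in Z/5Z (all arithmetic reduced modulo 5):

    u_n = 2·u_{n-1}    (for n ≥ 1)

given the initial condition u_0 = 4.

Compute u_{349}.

u_1 = 2·4 = 3
u_2 = 2·3 = 1
u_3 = 2·1 = 2
u_4 = 2·2 = 4
(u_4) = (4) = (u_0), so the sequence has period 4.
349 ≡ 1 (mod 4), hence u_349 = u_1 = 3.

3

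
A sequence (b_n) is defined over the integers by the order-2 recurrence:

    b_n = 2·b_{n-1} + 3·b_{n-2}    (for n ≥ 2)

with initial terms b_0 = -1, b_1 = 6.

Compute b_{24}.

b_2 = 2·6 + 3·-1 = 9
b_3 = 2·9 + 3·6 = 36
b_4 = 2·36 + 3·9 = 99
b_5 = 2·99 + 3·36 = 306
b_6 = 2·306 + 3·99 = 909
b_7 = 2·909 + 3·306 = 2736
b_8 = 2·2736 + 3·909 = 8199
b_9 = 2·8199 + 3·2736 = 24606
b_10 = 2·24606 + 3·8199 = 73809
b_11 = 2·73809 + 3·24606 = 221436
b_12 = 2·221436 + 3·73809 = 664299
b_13 = 2·664299 + 3·221436 = 1992906
b_14 = 2·1992906 + 3·664299 = 5978709
b_15 = 2·5978709 + 3·1992906 = 17936136
b_16 = 2·17936136 + 3·5978709 = 53808399
b_17 = 2·53808399 + 3·17936136 = 161425206
b_18 = 2·161425206 + 3·53808399 = 484275609
b_19 = 2·484275609 + 3·161425206 = 1452826836
b_20 = 2·1452826836 + 3·484275609 = 4358480499
b_21 = 2·4358480499 + 3·1452826836 = 13075441506
b_22 = 2·13075441506 + 3·4358480499 = 39226324509
b_23 = 2·39226324509 + 3·13075441506 = 117678973536
b_24 = 2·117678973536 + 3·39226324509 = 353036920599

353036920599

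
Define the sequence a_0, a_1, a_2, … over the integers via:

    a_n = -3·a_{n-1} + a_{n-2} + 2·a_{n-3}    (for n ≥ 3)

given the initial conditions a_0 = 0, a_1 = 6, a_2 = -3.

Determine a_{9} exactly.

10815

a_3 = -3·-3 + 1·6 + 2·0 = 15
a_4 = -3·15 + 1·-3 + 2·6 = -36
a_5 = -3·-36 + 1·15 + 2·-3 = 117
a_6 = -3·117 + 1·-36 + 2·15 = -357
a_7 = -3·-357 + 1·117 + 2·-36 = 1116
a_8 = -3·1116 + 1·-357 + 2·117 = -3471
a_9 = -3·-3471 + 1·1116 + 2·-357 = 10815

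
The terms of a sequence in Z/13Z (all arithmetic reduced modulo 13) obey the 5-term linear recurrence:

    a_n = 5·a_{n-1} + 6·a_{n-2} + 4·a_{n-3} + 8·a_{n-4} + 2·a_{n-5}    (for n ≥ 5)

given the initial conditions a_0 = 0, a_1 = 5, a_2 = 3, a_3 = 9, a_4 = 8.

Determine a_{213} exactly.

a_5 = 5·8 + 6·9 + 4·3 + 8·5 + 2·0 = 3
a_6 = 5·3 + 6·8 + 4·9 + 8·3 + 2·5 = 3
a_7 = 5·3 + 6·3 + 4·8 + 8·9 + 2·3 = 0
a_8 = 5·0 + 6·3 + 4·3 + 8·8 + 2·9 = 8
a_9 = 5·8 + 6·0 + 4·3 + 8·3 + 2·8 = 1
a_10 = 5·1 + 6·8 + 4·0 + 8·3 + 2·3 = 5
a_11 = 5·5 + 6·1 + 4·8 + 8·0 + 2·3 = 4
a_12 = 5·4 + 6·5 + 4·1 + 8·8 + 2·0 = 1
a_13 = 5·1 + 6·4 + 4·5 + 8·1 + 2·8 = 8
a_14 = 5·8 + 6·1 + 4·4 + 8·5 + 2·1 = 0
a_15 = 5·0 + 6·8 + 4·1 + 8·4 + 2·5 = 3
a_16 = 5·3 + 6·0 + 4·8 + 8·1 + 2·4 = 11
a_17 = 5·11 + 6·3 + 4·0 + 8·8 + 2·1 = 9
a_18 = 5·9 + 6·11 + 4·3 + 8·0 + 2·8 = 9
a_19 = 5·9 + 6·9 + 4·11 + 8·3 + 2·0 = 11
a_20 = 5·11 + 6·9 + 4·9 + 8·11 + 2·3 = 5
a_21 = 5·5 + 6·11 + 4·9 + 8·9 + 2·11 = 0
a_22 = 5·0 + 6·5 + 4·11 + 8·9 + 2·9 = 8
a_23 = 5·8 + 6·0 + 4·5 + 8·11 + 2·9 = 10
a_24 = 5·10 + 6·8 + 4·0 + 8·5 + 2·11 = 4
a_25 = 5·4 + 6·10 + 4·8 + 8·0 + 2·5 = 5
a_26 = 5·5 + 6·4 + 4·10 + 8·8 + 2·0 = 10
a_27 = 5·10 + 6·5 + 4·4 + 8·10 + 2·8 = 10
a_28 = 5·10 + 6·10 + 4·5 + 8·4 + 2·10 = 0
a_29 = 5·0 + 6·10 + 4·10 + 8·5 + 2·4 = 5
a_30 = 5·5 + 6·0 + 4·10 + 8·10 + 2·5 = 12
a_31 = 5·12 + 6·5 + 4·0 + 8·10 + 2·10 = 8
a_32 = 5·8 + 6·12 + 4·5 + 8·0 + 2·10 = 9
a_33 = 5·9 + 6·8 + 4·12 + 8·5 + 2·0 = 12
a_34 = 5·12 + 6·9 + 4·8 + 8·12 + 2·5 = 5
a_35 = 5·5 + 6·12 + 4·9 + 8·8 + 2·12 = 0
a_36 = 5·0 + 6·5 + 4·12 + 8·9 + 2·8 = 10
a_37 = 5·10 + 6·0 + 4·5 + 8·12 + 2·9 = 2
a_38 = 5·2 + 6·10 + 4·0 + 8·5 + 2·12 = 4
a_39 = 5·4 + 6·2 + 4·10 + 8·0 + 2·5 = 4
a_40 = 5·4 + 6·4 + 4·2 + 8·10 + 2·0 = 2
a_41 = 5·2 + 6·4 + 4·4 + 8·2 + 2·10 = 8
a_42 = 5·8 + 6·2 + 4·4 + 8·4 + 2·2 = 0
a_43 = 5·0 + 6·8 + 4·2 + 8·4 + 2·4 = 5
a_44 = 5·5 + 6·0 + 4·8 + 8·2 + 2·4 = 3
a_45 = 5·3 + 6·5 + 4·0 + 8·8 + 2·2 = 9
a_46 = 5·9 + 6·3 + 4·5 + 8·0 + 2·8 = 8
(a_42, a_43, a_44, a_45, a_46) = (0, 5, 3, 9, 8) = (a_0, a_1, a_2, a_3, a_4), so the sequence has period 42.
213 ≡ 3 (mod 42), hence a_213 = a_3 = 9.

9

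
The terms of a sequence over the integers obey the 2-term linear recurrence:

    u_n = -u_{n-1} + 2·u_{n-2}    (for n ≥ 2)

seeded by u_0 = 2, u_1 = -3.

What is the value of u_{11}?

-3413

u_2 = -1·-3 + 2·2 = 7
u_3 = -1·7 + 2·-3 = -13
u_4 = -1·-13 + 2·7 = 27
u_5 = -1·27 + 2·-13 = -53
u_6 = -1·-53 + 2·27 = 107
u_7 = -1·107 + 2·-53 = -213
u_8 = -1·-213 + 2·107 = 427
u_9 = -1·427 + 2·-213 = -853
u_10 = -1·-853 + 2·427 = 1707
u_11 = -1·1707 + 2·-853 = -3413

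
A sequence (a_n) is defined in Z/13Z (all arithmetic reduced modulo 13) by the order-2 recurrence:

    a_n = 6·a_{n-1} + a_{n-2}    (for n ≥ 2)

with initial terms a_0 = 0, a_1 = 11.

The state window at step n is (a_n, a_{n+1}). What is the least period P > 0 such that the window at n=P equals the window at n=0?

6

n=0: window = (0, 11)
n=1: window = (11, 1)
n=2: window = (1, 4)
n=3: window = (4, 12)
n=4: window = (12, 11)
n=5: window = (11, 0)
n=6: window = (0, 11)
window at n=6 equals window at n=0 → period = 6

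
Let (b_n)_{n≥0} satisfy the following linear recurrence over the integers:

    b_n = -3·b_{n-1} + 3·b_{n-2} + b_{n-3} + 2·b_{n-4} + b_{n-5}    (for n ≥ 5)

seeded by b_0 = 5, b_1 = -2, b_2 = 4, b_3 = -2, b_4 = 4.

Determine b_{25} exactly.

b_5 = -3·4 + 3·-2 + 1·4 + 2·-2 + 1·5 = -13
b_6 = -3·-13 + 3·4 + 1·-2 + 2·4 + 1·-2 = 55
b_7 = -3·55 + 3·-13 + 1·4 + 2·-2 + 1·4 = -200
b_8 = -3·-200 + 3·55 + 1·-13 + 2·4 + 1·-2 = 758
b_9 = -3·758 + 3·-200 + 1·55 + 2·-13 + 1·4 = -2841
b_10 = -3·-2841 + 3·758 + 1·-200 + 2·55 + 1·-13 = 10694
b_11 = -3·10694 + 3·-2841 + 1·758 + 2·-200 + 1·55 = -40192
b_12 = -3·-40192 + 3·10694 + 1·-2841 + 2·758 + 1·-200 = 151133
b_13 = -3·151133 + 3·-40192 + 1·10694 + 2·-2841 + 1·758 = -568205
b_14 = -3·-568205 + 3·151133 + 1·-40192 + 2·10694 + 1·-2841 = 2136369
b_15 = -3·2136369 + 3·-568205 + 1·151133 + 2·-40192 + 1·10694 = -8032279
b_16 = -3·-8032279 + 3·2136369 + 1·-568205 + 2·151133 + 1·-40192 = 30199813
b_17 = -3·30199813 + 3·-8032279 + 1·2136369 + 2·-568205 + 1·151133 = -113545184
b_18 = -3·-113545184 + 3·30199813 + 1·-8032279 + 2·2136369 + 1·-568205 = 426907245
b_19 = -3·426907245 + 3·-113545184 + 1·30199813 + 2·-8032279 + 1·2136369 = -1605085663
b_20 = -3·-1605085663 + 3·426907245 + 1·-113545184 + 2·30199813 + 1·-8032279 = 6034800887
b_21 = -3·6034800887 + 3·-1605085663 + 1·426907245 + 2·-113545184 + 1·30199813 = -22689642960
b_22 = -3·-22689642960 + 3·6034800887 + 1·-1605085663 + 2·426907245 + 1·-113545184 = 85308515184
b_23 = -3·85308515184 + 3·-22689642960 + 1·6034800887 + 2·-1605085663 + 1·426907245 = -320742937626
b_24 = -3·-320742937626 + 3·85308515184 + 1·-22689642960 + 2·6034800887 + 1·-1605085663 = 1205929231581
b_25 = -3·1205929231581 + 3·-320742937626 + 1·85308515184 + 2·-22689642960 + 1·6034800887 = -4534052477470

-4534052477470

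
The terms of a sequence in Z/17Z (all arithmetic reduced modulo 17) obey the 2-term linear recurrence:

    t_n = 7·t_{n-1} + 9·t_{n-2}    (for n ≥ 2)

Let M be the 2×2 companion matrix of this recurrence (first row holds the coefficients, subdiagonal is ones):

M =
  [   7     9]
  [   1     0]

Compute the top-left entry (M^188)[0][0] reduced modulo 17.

8

(M^188)[0][0] is the top entry after applying M 188 times to the unit state (1, 0). Equivalently it is h_{189} for the auxiliary sequence (h_n) obeying the same recurrence with h_1 = 1 and h_i = 0 for 0 ≤ i < 1:
h_2 = 7·1 + 9·0 = 7
h_3 = 7·7 + 9·1 = 7
h_4 = 7·7 + 9·7 = 10
h_5 = 7·10 + 9·7 = 14
h_6 = 7·14 + 9·10 = 1
h_7 = 7·1 + 9·14 = 14
h_8 = 7·14 + 9·1 = 5
h_9 = 7·5 + 9·14 = 8
h_10 = 7·8 + 9·5 = 16
h_11 = 7·16 + 9·8 = 14
h_12 = 7·14 + 9·16 = 4
h_13 = 7·4 + 9·14 = 1
h_14 = 7·1 + 9·4 = 9
h_15 = 7·9 + 9·1 = 4
h_16 = 7·4 + 9·9 = 7
h_17 = 7·7 + 9·4 = 0
h_18 = 7·0 + 9·7 = 12
h_19 = 7·12 + 9·0 = 16
h_20 = 7·16 + 9·12 = 16
h_21 = 7·16 + 9·16 = 1
h_22 = 7·1 + 9·16 = 15
h_23 = 7·15 + 9·1 = 12
h_24 = 7·12 + 9·15 = 15
h_25 = 7·15 + 9·12 = 9
h_26 = 7·9 + 9·15 = 11
h_27 = 7·11 + 9·9 = 5
h_28 = 7·5 + 9·11 = 15
h_29 = 7·15 + 9·5 = 14
h_30 = 7·14 + 9·15 = 12
h_31 = 7·12 + 9·14 = 6
h_32 = 7·6 + 9·12 = 14
h_33 = 7·14 + 9·6 = 16
h_34 = 7·16 + 9·14 = 0
h_35 = 7·0 + 9·16 = 8
h_36 = 7·8 + 9·0 = 5
h_37 = 7·5 + 9·8 = 5
h_38 = 7·5 + 9·5 = 12
h_39 = 7·12 + 9·5 = 10
h_40 = 7·10 + 9·12 = 8
h_41 = 7·8 + 9·10 = 10
h_42 = 7·10 + 9·8 = 6
h_43 = 7·6 + 9·10 = 13
h_44 = 7·13 + 9·6 = 9
h_45 = 7·9 + 9·13 = 10
h_46 = 7·10 + 9·9 = 15
h_47 = 7·15 + 9·10 = 8
h_48 = 7·8 + 9·15 = 4
h_49 = 7·4 + 9·8 = 15
h_50 = 7·15 + 9·4 = 5
h_51 = 7·5 + 9·15 = 0
h_52 = 7·0 + 9·5 = 11
h_53 = 7·11 + 9·0 = 9
h_54 = 7·9 + 9·11 = 9
h_55 = 7·9 + 9·9 = 8
h_56 = 7·8 + 9·9 = 1
h_57 = 7·1 + 9·8 = 11
h_58 = 7·11 + 9·1 = 1
h_59 = 7·1 + 9·11 = 4
h_60 = 7·4 + 9·1 = 3
h_61 = 7·3 + 9·4 = 6
h_62 = 7·6 + 9·3 = 1
h_63 = 7·1 + 9·6 = 10
h_64 = 7·10 + 9·1 = 11
h_65 = 7·11 + 9·10 = 14
h_66 = 7·14 + 9·11 = 10
h_67 = 7·10 + 9·14 = 9
h_68 = 7·9 + 9·10 = 0
h_69 = 7·0 + 9·9 = 13
h_70 = 7·13 + 9·0 = 6
h_71 = 7·6 + 9·13 = 6
h_72 = 7·6 + 9·6 = 11
h_73 = 7·11 + 9·6 = 12
h_74 = 7·12 + 9·11 = 13
h_75 = 7·13 + 9·12 = 12
h_76 = 7·12 + 9·13 = 14
h_77 = 7·14 + 9·12 = 2
h_78 = 7·2 + 9·14 = 4
h_79 = 7·4 + 9·2 = 12
h_80 = 7·12 + 9·4 = 1
h_81 = 7·1 + 9·12 = 13
h_82 = 7·13 + 9·1 = 15
h_83 = 7·15 + 9·13 = 1
h_84 = 7·1 + 9·15 = 6
h_85 = 7·6 + 9·1 = 0
h_86 = 7·0 + 9·6 = 3
h_87 = 7·3 + 9·0 = 4
h_88 = 7·4 + 9·3 = 4
h_89 = 7·4 + 9·4 = 13
h_90 = 7·13 + 9·4 = 8
h_91 = 7·8 + 9·13 = 3
h_92 = 7·3 + 9·8 = 8
h_93 = 7·8 + 9·3 = 15
h_94 = 7·15 + 9·8 = 7
h_95 = 7·7 + 9·15 = 14
h_96 = 7·14 + 9·7 = 8
h_97 = 7·8 + 9·14 = 12
h_98 = 7·12 + 9·8 = 3
h_99 = 7·3 + 9·12 = 10
h_100 = 7·10 + 9·3 = 12
h_101 = 7·12 + 9·10 = 4
h_102 = 7·4 + 9·12 = 0
h_103 = 7·0 + 9·4 = 2
h_104 = 7·2 + 9·0 = 14
h_105 = 7·14 + 9·2 = 14
h_106 = 7·14 + 9·14 = 3
h_107 = 7·3 + 9·14 = 11
h_108 = 7·11 + 9·3 = 2
h_109 = 7·2 + 9·11 = 11
h_110 = 7·11 + 9·2 = 10
h_111 = 7·10 + 9·11 = 16
h_112 = 7·16 + 9·10 = 15
h_113 = 7·15 + 9·16 = 11
h_114 = 7·11 + 9·15 = 8
h_115 = 7·8 + 9·11 = 2
h_116 = 7·2 + 9·8 = 1
h_117 = 7·1 + 9·2 = 8
h_118 = 7·8 + 9·1 = 14
h_119 = 7·14 + 9·8 = 0
h_120 = 7·0 + 9·14 = 7
h_121 = 7·7 + 9·0 = 15
h_122 = 7·15 + 9·7 = 15
h_123 = 7·15 + 9·15 = 2
h_124 = 7·2 + 9·15 = 13
h_125 = 7·13 + 9·2 = 7
h_126 = 7·7 + 9·13 = 13
h_127 = 7·13 + 9·7 = 1
h_128 = 7·1 + 9·13 = 5
h_129 = 7·5 + 9·1 = 10
h_130 = 7·10 + 9·5 = 13
h_131 = 7·13 + 9·10 = 11
h_132 = 7·11 + 9·13 = 7
h_133 = 7·7 + 9·11 = 12
h_134 = 7·12 + 9·7 = 11
h_135 = 7·11 + 9·12 = 15
h_136 = 7·15 + 9·11 = 0
h_137 = 7·0 + 9·15 = 16
h_138 = 7·16 + 9·0 = 10
h_139 = 7·10 + 9·16 = 10
h_140 = 7·10 + 9·10 = 7
h_141 = 7·7 + 9·10 = 3
h_142 = 7·3 + 9·7 = 16
h_143 = 7·16 + 9·3 = 3
h_144 = 7·3 + 9·16 = 12
h_145 = 7·12 + 9·3 = 9
h_146 = 7·9 + 9·12 = 1
h_147 = 7·1 + 9·9 = 3
h_148 = 7·3 + 9·1 = 13
h_149 = 7·13 + 9·3 = 16
h_150 = 7·16 + 9·13 = 8
h_151 = 7·8 + 9·16 = 13
h_152 = 7·13 + 9·8 = 10
h_153 = 7·10 + 9·13 = 0
h_154 = 7·0 + 9·10 = 5
h_155 = 7·5 + 9·0 = 1
h_156 = 7·1 + 9·5 = 1
h_157 = 7·1 + 9·1 = 16
h_158 = 7·16 + 9·1 = 2
h_159 = 7·2 + 9·16 = 5
h_160 = 7·5 + 9·2 = 2
h_161 = 7·2 + 9·5 = 8
h_162 = 7·8 + 9·2 = 6
h_163 = 7·6 + 9·8 = 12
h_164 = 7·12 + 9·6 = 2
h_165 = 7·2 + 9·12 = 3
h_166 = 7·3 + 9·2 = 5
h_167 = 7·5 + 9·3 = 11
h_168 = 7·11 + 9·5 = 3
h_169 = 7·3 + 9·11 = 1
h_170 = 7·1 + 9·3 = 0
h_171 = 7·0 + 9·1 = 9
h_172 = 7·9 + 9·0 = 12
h_173 = 7·12 + 9·9 = 12
h_174 = 7·12 + 9·12 = 5
h_175 = 7·5 + 9·12 = 7
h_176 = 7·7 + 9·5 = 9
h_177 = 7·9 + 9·7 = 7
h_178 = 7·7 + 9·9 = 11
h_179 = 7·11 + 9·7 = 4
h_180 = 7·4 + 9·11 = 8
h_181 = 7·8 + 9·4 = 7
h_182 = 7·7 + 9·8 = 2
h_183 = 7·2 + 9·7 = 9
h_184 = 7·9 + 9·2 = 13
h_185 = 7·13 + 9·9 = 2
h_186 = 7·2 + 9·13 = 12
h_187 = 7·12 + 9·2 = 0
h_188 = 7·0 + 9·12 = 6
h_189 = 7·6 + 9·0 = 8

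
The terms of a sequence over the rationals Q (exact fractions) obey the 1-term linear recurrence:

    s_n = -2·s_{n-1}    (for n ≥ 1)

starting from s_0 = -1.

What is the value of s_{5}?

s_1 = -2·-1 = 2
s_2 = -2·2 = -4
s_3 = -2·-4 = 8
s_4 = -2·8 = -16
s_5 = -2·-16 = 32

32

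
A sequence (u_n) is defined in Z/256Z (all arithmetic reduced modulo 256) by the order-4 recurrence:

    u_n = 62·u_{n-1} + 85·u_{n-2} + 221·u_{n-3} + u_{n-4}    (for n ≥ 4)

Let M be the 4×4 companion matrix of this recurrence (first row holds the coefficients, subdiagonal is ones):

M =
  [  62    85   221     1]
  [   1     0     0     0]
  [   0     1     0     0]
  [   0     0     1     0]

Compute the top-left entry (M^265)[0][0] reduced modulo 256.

160

(M^265)[0][0] is the top entry after applying M 265 times to the unit state (1, 0, 0, 0). Equivalently it is h_{268} for the auxiliary sequence (h_n) obeying the same recurrence with h_3 = 1 and h_i = 0 for 0 ≤ i < 3:
h_4 = 62·1 + 85·0 + 221·0 + 1·0 = 62
h_5 = 62·62 + 85·1 + 221·0 + 1·0 = 89
h_6 = 62·89 + 85·62 + 221·1 + 1·0 = 1
h_7 = 62·1 + 85·89 + 221·62 + 1·1 = 82
h_8 = 62·82 + 85·1 + 221·89 + 1·62 = 68
h_9 = 62·68 + 85·82 + 221·1 + 1·89 = 232
Continuing the recurrence:
  h_10 = 143;  h_11 = 176;  h_12 = 167;  h_13 = 61;  h_14 = 184;  h_15 = 172
  h_16 = 16;  h_17 = 17;  h_18 = 162;  h_19 = 93;  h_20 = 13;  h_21 = 242
  h_22 = 216;  h_23 = 64;  h_24 = 47;  h_25 = 12;  h_26 = 155;  h_27 = 89
  h_28 = 144;  h_29 = 72;  h_30 = 176;  h_31 = 49;  h_32 = 6;  h_33 = 241
  h_34 = 89;  h_35 = 242;  h_36 = 60;  h_37 = 168;  h_38 = 223;  h_39 = 136
  h_40 = 63;  h_41 = 149;  h_42 = 72;  h_43 = 212;  h_44 = 32;  h_45 = 225
  h_46 = 106;  h_47 = 213;  h_48 = 37;  h_49 = 18;  h_50 = 240;  h_51 = 224
  h_52 = 159;  h_53 = 36;  h_54 = 211;  h_55 = 49;  h_56 = 160;  h_57 = 80
  h_58 = 160;  h_59 = 161;  h_60 = 206;  h_61 = 201;  h_62 = 177;  h_63 = 18
  h_64 = 116;  h_65 = 168;  h_66 = 111;  h_67 = 224;  h_68 = 151;  h_69 = 109
  h_70 = 88;  h_71 = 188;  h_72 = 112;  h_73 = 241;  h_74 = 50;  h_75 = 141
  h_76 = 61;  h_77 = 178;  h_78 = 72;  h_79 = 192;  h_80 = 79;  h_81 = 188
  h_82 = 203;  h_83 = 137;  h_84 = 48;  h_85 = 24;  h_86 = 208;  h_87 = 81
  h_88 = 150;  h_89 = 225;  h_90 = 9;  h_91 = 178;  h_92 = 236;  h_93 = 232
  h_94 = 63;  h_95 = 184;  h_96 = 175;  h_97 = 197;  h_98 = 232;  h_99 = 100
  h_100 = 0;  h_101 = 65;  h_102 = 250;  h_103 = 133;  h_104 = 85;  h_105 = 210
  h_106 = 224;  h_107 = 224;  h_108 = 63;  h_109 = 212;  h_110 = 131;  h_111 = 97
  h_112 = 64;  h_113 = 160;  h_114 = 64;  h_115 = 65;  h_116 = 94;  h_117 = 57
  h_118 = 97;  h_119 = 210;  h_120 = 164;  h_121 = 104;  h_122 = 79;  h_123 = 16
  h_124 = 135;  h_125 = 157;  h_126 = 248;  h_127 = 204;  h_128 = 208;  h_129 = 209
  h_130 = 194;  h_131 = 189;  h_132 = 109;  h_133 = 114;  h_134 = 184;  h_135 = 64
  h_136 = 111;  h_137 = 108;  h_138 = 251;  h_139 = 185;  h_140 = 208;  h_141 = 232
  h_142 = 240;  h_143 = 113;  h_144 = 38;  h_145 = 209;  h_146 = 185;  h_147 = 114
  h_148 = 156;  h_149 = 40;  h_150 = 159;  h_151 = 232;  h_152 = 31;  h_153 = 245
  h_154 = 136;  h_155 = 244;  h_156 = 224;  h_157 = 161;  h_158 = 138;  h_159 = 53
  h_160 = 133;  h_161 = 146;  h_162 = 208;  h_163 = 224;  h_164 = 223;  h_165 = 132
  h_166 = 51;  h_167 = 145;  h_168 = 224;  h_169 = 240;  h_170 = 224;  h_171 = 225
  h_172 = 238;  h_173 = 169;  h_174 = 17;  h_175 = 146;  h_176 = 212;  h_177 = 40
  h_178 = 47;  h_179 = 64;  h_180 = 119;  h_181 = 205;  h_182 = 152;  h_183 = 220
  h_184 = 48;  h_185 = 177;  h_186 = 82;  h_187 = 237;  h_188 = 157;  h_189 = 50
  h_190 = 40;  h_191 = 192;  h_192 = 143;  h_193 = 28;  h_194 = 43;  h_195 = 233
  h_196 = 112;  h_197 = 184;  h_198 = 16;  h_199 = 145;  h_200 = 182;  h_201 = 193
  h_202 = 105;  h_203 = 50;  h_204 = 76;  h_205 = 104;  h_206 = 255;  h_207 = 24
  h_208 = 143;  h_209 = 37;  h_210 = 40;  h_211 = 132;  h_212 = 192;  h_213 = 1
  h_214 = 26;  h_215 = 229;  h_216 = 181;  h_217 = 82;  h_218 = 192;  h_219 = 224
  h_220 = 127;  h_221 = 52;  h_222 = 227;  h_223 = 193;  h_224 = 128;  h_225 = 64
  h_226 = 128;  h_227 = 129;  h_228 = 126;  h_229 = 25;  h_230 = 193;  h_231 = 82
  h_232 = 4;  h_233 = 232;  h_234 = 15;  h_235 = 112;  h_236 = 103;  h_237 = 253
  h_238 = 56;  h_239 = 236;  h_240 = 144;  h_241 = 145;  h_242 = 226;  h_243 = 29
  h_244 = 205;  h_245 = 242;  h_246 = 152;  h_247 = 64;  h_248 = 175;  h_249 = 204
  h_250 = 91;  h_251 = 25;  h_252 = 16;  h_253 = 136;  h_254 = 48;  h_255 = 177
  h_256 = 70;  h_257 = 177;  h_258 = 25;  h_259 = 242;  h_260 = 252;  h_261 = 168
  h_262 = 95;  h_263 = 72;  h_264 = 255;  h_265 = 85;  h_266 = 200
h_267 = 62·200 + 85·85 + 221·255 + 1·72 = 20
h_268 = 62·20 + 85·200 + 221·85 + 1·255 = 160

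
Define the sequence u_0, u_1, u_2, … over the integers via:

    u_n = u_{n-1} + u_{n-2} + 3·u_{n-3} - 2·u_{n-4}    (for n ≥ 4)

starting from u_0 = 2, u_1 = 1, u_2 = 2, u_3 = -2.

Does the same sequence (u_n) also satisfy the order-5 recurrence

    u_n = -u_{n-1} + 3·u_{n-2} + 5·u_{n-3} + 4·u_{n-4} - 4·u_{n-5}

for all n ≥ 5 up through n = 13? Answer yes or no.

yes

Terms u_0..u_13: 2, 1, 2, -2, -1, 1, -10, -8, -13, -53, -70, -146, -349, -599
n=5: candidate gives 1, actual u_5 = 1 ✓
n=6: candidate gives -10, actual u_6 = -10 ✓
n=7: candidate gives -8, actual u_7 = -8 ✓
n=8: candidate gives -13, actual u_8 = -13 ✓
n=9: candidate gives -53, actual u_9 = -53 ✓
n=10: candidate gives -70, actual u_10 = -70 ✓
n=11: candidate gives -146, actual u_11 = -146 ✓
n=12: candidate gives -349, actual u_12 = -349 ✓
n=13: candidate gives -599, actual u_13 = -599 ✓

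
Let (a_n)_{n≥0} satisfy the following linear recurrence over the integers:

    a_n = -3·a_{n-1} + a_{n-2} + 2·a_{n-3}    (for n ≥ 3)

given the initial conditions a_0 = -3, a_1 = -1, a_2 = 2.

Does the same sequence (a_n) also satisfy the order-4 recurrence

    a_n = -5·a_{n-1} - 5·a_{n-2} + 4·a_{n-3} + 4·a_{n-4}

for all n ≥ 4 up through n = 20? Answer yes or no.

yes

Terms a_0..a_20: -3, -1, 2, -13, 39, -126, 391, -1221, 3802, -11845, 36895, -114926, 357983, -1115085, 3473386, -10819277, 33701047, -104975646, 326989431, -1018541845, 3172663674
n=4: candidate gives 39, actual a_4 = 39 ✓
n=5: candidate gives -126, actual a_5 = -126 ✓
n=6: candidate gives 391, actual a_6 = 391 ✓
n=7: candidate gives -1221, actual a_7 = -1221 ✓
n=8: candidate gives 3802, actual a_8 = 3802 ✓
n=9: candidate gives -11845, actual a_9 = -11845 ✓
n=10: candidate gives 36895, actual a_10 = 36895 ✓
n=11: candidate gives -114926, actual a_11 = -114926 ✓
n=12: candidate gives 357983, actual a_12 = 357983 ✓
n=13: candidate gives -1115085, actual a_13 = -1115085 ✓
n=14: candidate gives 3473386, actual a_14 = 3473386 ✓
n=15: candidate gives -10819277, actual a_15 = -10819277 ✓
n=16: candidate gives 33701047, actual a_16 = 33701047 ✓
n=17: candidate gives -104975646, actual a_17 = -104975646 ✓
n=18: candidate gives 326989431, actual a_18 = 326989431 ✓
n=19: candidate gives -1018541845, actual a_19 = -1018541845 ✓
n=20: candidate gives 3172663674, actual a_20 = 3172663674 ✓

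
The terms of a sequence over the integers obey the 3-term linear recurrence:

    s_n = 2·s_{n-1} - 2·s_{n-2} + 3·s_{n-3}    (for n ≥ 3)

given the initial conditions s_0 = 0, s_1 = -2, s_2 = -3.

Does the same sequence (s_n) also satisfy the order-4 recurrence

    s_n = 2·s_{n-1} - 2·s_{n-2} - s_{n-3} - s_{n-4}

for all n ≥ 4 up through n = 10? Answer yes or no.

Terms s_0..s_10: 0, -2, -3, -2, -4, -13, -24, -34, -59, -122, -228
n=4: candidate gives 4, actual s_4 = -4 ✗

no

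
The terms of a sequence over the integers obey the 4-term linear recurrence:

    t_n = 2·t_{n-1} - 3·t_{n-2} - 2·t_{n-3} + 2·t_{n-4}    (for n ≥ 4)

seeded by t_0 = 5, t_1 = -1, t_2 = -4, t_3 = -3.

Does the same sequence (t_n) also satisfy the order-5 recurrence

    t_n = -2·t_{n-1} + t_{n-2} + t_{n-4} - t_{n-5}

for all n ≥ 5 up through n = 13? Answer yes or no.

Terms t_0..t_13: 5, -1, -4, -3, 18, 51, 46, -103, -410, -501, 526, 3169, 4942, -1677
n=5: candidate gives -45, actual t_5 = 51 ✗

no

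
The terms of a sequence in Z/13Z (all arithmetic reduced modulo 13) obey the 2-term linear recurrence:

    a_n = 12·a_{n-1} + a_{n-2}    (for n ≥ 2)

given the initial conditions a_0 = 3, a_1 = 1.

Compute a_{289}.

a_2 = 12·1 + 1·3 = 2
a_3 = 12·2 + 1·1 = 12
a_4 = 12·12 + 1·2 = 3
a_5 = 12·3 + 1·12 = 9
a_6 = 12·9 + 1·3 = 7
a_7 = 12·7 + 1·9 = 2
a_8 = 12·2 + 1·7 = 5
a_9 = 12·5 + 1·2 = 10
a_10 = 12·10 + 1·5 = 8
a_11 = 12·8 + 1·10 = 2
a_12 = 12·2 + 1·8 = 6
a_13 = 12·6 + 1·2 = 9
a_14 = 12·9 + 1·6 = 10
a_15 = 12·10 + 1·9 = 12
a_16 = 12·12 + 1·10 = 11
a_17 = 12·11 + 1·12 = 1
a_18 = 12·1 + 1·11 = 10
a_19 = 12·10 + 1·1 = 4
a_20 = 12·4 + 1·10 = 6
a_21 = 12·6 + 1·4 = 11
a_22 = 12·11 + 1·6 = 8
a_23 = 12·8 + 1·11 = 3
a_24 = 12·3 + 1·8 = 5
a_25 = 12·5 + 1·3 = 11
a_26 = 12·11 + 1·5 = 7
a_27 = 12·7 + 1·11 = 4
a_28 = 12·4 + 1·7 = 3
a_29 = 12·3 + 1·4 = 1
(a_28, a_29) = (3, 1) = (a_0, a_1), so the sequence has period 28.
289 ≡ 9 (mod 28), hence a_289 = a_9 = 10.

10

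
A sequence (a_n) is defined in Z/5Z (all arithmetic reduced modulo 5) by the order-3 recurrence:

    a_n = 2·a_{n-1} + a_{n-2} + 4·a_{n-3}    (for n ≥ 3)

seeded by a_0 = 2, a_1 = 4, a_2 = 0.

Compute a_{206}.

a_3 = 2·0 + 1·4 + 4·2 = 2
a_4 = 2·2 + 1·0 + 4·4 = 0
a_5 = 2·0 + 1·2 + 4·0 = 2
a_6 = 2·2 + 1·0 + 4·2 = 2
a_7 = 2·2 + 1·2 + 4·0 = 1
a_8 = 2·1 + 1·2 + 4·2 = 2
a_9 = 2·2 + 1·1 + 4·2 = 3
a_10 = 2·3 + 1·2 + 4·1 = 2
a_11 = 2·2 + 1·3 + 4·2 = 0
a_12 = 2·0 + 1·2 + 4·3 = 4
a_13 = 2·4 + 1·0 + 4·2 = 1
a_14 = 2·1 + 1·4 + 4·0 = 1
a_15 = 2·1 + 1·1 + 4·4 = 4
a_16 = 2·4 + 1·1 + 4·1 = 3
a_17 = 2·3 + 1·4 + 4·1 = 4
a_18 = 2·4 + 1·3 + 4·4 = 2
a_19 = 2·2 + 1·4 + 4·3 = 0
a_20 = 2·0 + 1·2 + 4·4 = 3
a_21 = 2·3 + 1·0 + 4·2 = 4
a_22 = 2·4 + 1·3 + 4·0 = 1
a_23 = 2·1 + 1·4 + 4·3 = 3
a_24 = 2·3 + 1·1 + 4·4 = 3
a_25 = 2·3 + 1·3 + 4·1 = 3
a_26 = 2·3 + 1·3 + 4·3 = 1
a_27 = 2·1 + 1·3 + 4·3 = 2
a_28 = 2·2 + 1·1 + 4·3 = 2
a_29 = 2·2 + 1·2 + 4·1 = 0
a_30 = 2·0 + 1·2 + 4·2 = 0
a_31 = 2·0 + 1·0 + 4·2 = 3
a_32 = 2·3 + 1·0 + 4·0 = 1
a_33 = 2·1 + 1·3 + 4·0 = 0
a_34 = 2·0 + 1·1 + 4·3 = 3
a_35 = 2·3 + 1·0 + 4·1 = 0
a_36 = 2·0 + 1·3 + 4·0 = 3
a_37 = 2·3 + 1·0 + 4·3 = 3
a_38 = 2·3 + 1·3 + 4·0 = 4
a_39 = 2·4 + 1·3 + 4·3 = 3
a_40 = 2·3 + 1·4 + 4·3 = 2
a_41 = 2·2 + 1·3 + 4·4 = 3
a_42 = 2·3 + 1·2 + 4·3 = 0
a_43 = 2·0 + 1·3 + 4·2 = 1
a_44 = 2·1 + 1·0 + 4·3 = 4
a_45 = 2·4 + 1·1 + 4·0 = 4
a_46 = 2·4 + 1·4 + 4·1 = 1
a_47 = 2·1 + 1·4 + 4·4 = 2
a_48 = 2·2 + 1·1 + 4·4 = 1
a_49 = 2·1 + 1·2 + 4·1 = 3
a_50 = 2·3 + 1·1 + 4·2 = 0
a_51 = 2·0 + 1·3 + 4·1 = 2
a_52 = 2·2 + 1·0 + 4·3 = 1
a_53 = 2·1 + 1·2 + 4·0 = 4
a_54 = 2·4 + 1·1 + 4·2 = 2
a_55 = 2·2 + 1·4 + 4·1 = 2
a_56 = 2·2 + 1·2 + 4·4 = 2
a_57 = 2·2 + 1·2 + 4·2 = 4
a_58 = 2·4 + 1·2 + 4·2 = 3
a_59 = 2·3 + 1·4 + 4·2 = 3
a_60 = 2·3 + 1·3 + 4·4 = 0
a_61 = 2·0 + 1·3 + 4·3 = 0
a_62 = 2·0 + 1·0 + 4·3 = 2
a_63 = 2·2 + 1·0 + 4·0 = 4
a_64 = 2·4 + 1·2 + 4·0 = 0
(a_62, a_63, a_64) = (2, 4, 0) = (a_0, a_1, a_2), so the sequence has period 62.
206 ≡ 20 (mod 62), hence a_206 = a_20 = 3.

3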